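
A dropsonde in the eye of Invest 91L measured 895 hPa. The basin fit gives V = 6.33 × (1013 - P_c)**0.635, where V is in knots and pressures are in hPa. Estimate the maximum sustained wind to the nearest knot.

ΔP = 1013 − 895 = 118 hPa.
118^0.635 ≈ 20.685.
V ≈ 6.33 × 20.685 ≈ 130.9 kt.

131 kt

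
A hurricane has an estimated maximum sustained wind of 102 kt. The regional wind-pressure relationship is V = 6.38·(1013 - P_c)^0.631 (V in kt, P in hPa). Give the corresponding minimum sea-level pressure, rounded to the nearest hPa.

932 hPa

ΔP = (V / 6.38)^(1/0.631) = (102/6.38)^1.585.
102/6.38 = 15.987; 15.987^1.585 ≈ 80.86 hPa.
P_c = 1013 − 80.86 = 932.14 ≈ 932 hPa.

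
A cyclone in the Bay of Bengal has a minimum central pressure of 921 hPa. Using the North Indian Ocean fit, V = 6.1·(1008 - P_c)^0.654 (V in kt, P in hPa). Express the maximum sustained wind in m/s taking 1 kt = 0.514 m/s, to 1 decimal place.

58.2 m/s

ΔP = 1008 − 921 = 87 hPa.
V ≈ 6.1 × 87^0.654 = 6.1 × 18.554 ≈ 113.181 kt.
113.181 × 0.514 ≈ 58.18 m/s → 58.2 m/s.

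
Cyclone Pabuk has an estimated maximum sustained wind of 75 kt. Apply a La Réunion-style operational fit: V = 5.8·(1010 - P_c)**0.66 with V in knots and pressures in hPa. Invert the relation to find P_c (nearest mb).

ΔP = (V / 5.8)^(1/0.66) = (75/5.8)^1.515.
75/5.8 = 12.931; 12.931^1.515 ≈ 48.34 mb.
P_c = 1010 − 48.34 = 961.66 ≈ 962 mb.

962 mb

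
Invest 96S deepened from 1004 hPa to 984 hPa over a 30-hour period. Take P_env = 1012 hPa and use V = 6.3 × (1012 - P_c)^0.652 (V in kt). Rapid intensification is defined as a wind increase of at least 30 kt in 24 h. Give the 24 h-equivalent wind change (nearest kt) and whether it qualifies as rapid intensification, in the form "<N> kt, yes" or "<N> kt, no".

25 kt, no

V₁: ΔP = 8, V ≈ 6.3 × 8^0.652 ≈ 24.44 kt.
V₂: ΔP = 28, V ≈ 6.3 × 28^0.652 ≈ 55.32 kt.
ΔV over 30 h = 30.88 kt → 24 h equivalent = 30.88 × 24/30 ≈ 24.70 kt.
25 kt < 30 kt ⇒ not rapid intensification.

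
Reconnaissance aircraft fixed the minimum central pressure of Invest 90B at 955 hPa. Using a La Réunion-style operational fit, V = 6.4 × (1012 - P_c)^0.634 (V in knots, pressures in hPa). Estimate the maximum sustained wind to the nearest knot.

83 kt

ΔP = 1012 − 955 = 57 hPa.
57^0.634 ≈ 12.979.
V ≈ 6.4 × 12.979 ≈ 83.1 kt.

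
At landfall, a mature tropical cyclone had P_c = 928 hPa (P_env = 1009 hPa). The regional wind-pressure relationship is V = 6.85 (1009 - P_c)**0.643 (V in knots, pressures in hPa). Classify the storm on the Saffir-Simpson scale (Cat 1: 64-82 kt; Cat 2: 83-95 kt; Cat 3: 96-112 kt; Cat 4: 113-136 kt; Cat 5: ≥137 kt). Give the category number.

ΔP = 1009 − 928 = 81 hPa.
V ≈ 6.85 × 81^0.643 = 6.85 × 16.87 ≈ 116 kt.
116 kt falls in the Category 4 band.

4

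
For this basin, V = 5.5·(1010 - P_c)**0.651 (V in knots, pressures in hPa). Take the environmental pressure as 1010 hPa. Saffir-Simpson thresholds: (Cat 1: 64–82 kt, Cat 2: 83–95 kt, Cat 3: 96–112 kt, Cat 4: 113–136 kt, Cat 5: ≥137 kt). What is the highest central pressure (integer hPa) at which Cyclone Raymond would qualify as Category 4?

906 hPa

Category 4 begins at V = 113 kt.
Required ΔP = (113/5.5)^(1/0.651) = 20.545^1.536 ≈ 103.86 hPa.
P_c ≤ 1010 − 103.86 = 906.14, so the highest integer P_c is 906 hPa.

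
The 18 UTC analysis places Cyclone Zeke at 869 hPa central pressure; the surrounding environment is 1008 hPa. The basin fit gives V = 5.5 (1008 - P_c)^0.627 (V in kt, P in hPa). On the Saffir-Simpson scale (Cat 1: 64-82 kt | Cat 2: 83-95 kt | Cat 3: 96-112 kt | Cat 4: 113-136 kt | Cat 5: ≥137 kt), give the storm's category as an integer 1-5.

4

ΔP = 1008 − 869 = 139 hPa.
V ≈ 5.5 × 139^0.627 = 5.5 × 22.06 ≈ 121 kt.
121 kt falls in the Category 4 band.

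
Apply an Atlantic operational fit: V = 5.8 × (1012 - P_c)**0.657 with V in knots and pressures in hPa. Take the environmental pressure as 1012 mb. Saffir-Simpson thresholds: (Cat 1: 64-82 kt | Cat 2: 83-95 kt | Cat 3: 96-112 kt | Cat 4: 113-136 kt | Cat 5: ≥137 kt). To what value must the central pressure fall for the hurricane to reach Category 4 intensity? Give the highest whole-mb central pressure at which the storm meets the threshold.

Category 4 begins at V = 113 kt.
Required ΔP = (113/5.8)^(1/0.657) = 19.483^1.522 ≈ 91.82 mb.
P_c ≤ 1012 − 91.82 = 920.18, so the highest integer P_c is 920 mb.

920 mb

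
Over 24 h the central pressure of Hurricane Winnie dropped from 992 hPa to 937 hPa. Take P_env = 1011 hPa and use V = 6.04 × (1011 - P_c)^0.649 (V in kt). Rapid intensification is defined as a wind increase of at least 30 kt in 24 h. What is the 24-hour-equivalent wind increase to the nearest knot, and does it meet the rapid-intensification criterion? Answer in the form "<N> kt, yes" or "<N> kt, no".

58 kt, yes

V₁: ΔP = 19, V ≈ 6.04 × 19^0.649 ≈ 40.83 kt.
V₂: ΔP = 74, V ≈ 6.04 × 74^0.649 ≈ 98.67 kt.
ΔV over 24 h = 57.84 kt → 24 h equivalent = 57.84 × 24/24 ≈ 57.84 kt.
58 kt ≥ 30 kt ⇒ rapid intensification.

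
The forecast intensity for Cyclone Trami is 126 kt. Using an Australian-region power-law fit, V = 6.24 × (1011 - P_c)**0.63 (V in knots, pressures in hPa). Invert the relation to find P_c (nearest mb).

ΔP = (V / 6.24)^(1/0.63) = (126/6.24)^1.587.
126/6.24 = 20.192; 20.192^1.587 ≈ 117.96 mb.
P_c = 1011 − 117.96 = 893.04 ≈ 893 mb.

893 mb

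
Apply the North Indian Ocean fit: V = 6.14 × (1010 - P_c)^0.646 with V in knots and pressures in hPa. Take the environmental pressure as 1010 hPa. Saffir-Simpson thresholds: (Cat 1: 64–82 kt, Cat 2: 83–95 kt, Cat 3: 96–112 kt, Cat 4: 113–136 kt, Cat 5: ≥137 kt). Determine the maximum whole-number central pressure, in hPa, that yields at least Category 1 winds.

Category 1 begins at V = 64 kt.
Required ΔP = (64/6.14)^(1/0.646) = 10.423^1.548 ≈ 37.66 hPa.
P_c ≤ 1010 − 37.66 = 972.34, so the highest integer P_c is 972 hPa.

972 hPa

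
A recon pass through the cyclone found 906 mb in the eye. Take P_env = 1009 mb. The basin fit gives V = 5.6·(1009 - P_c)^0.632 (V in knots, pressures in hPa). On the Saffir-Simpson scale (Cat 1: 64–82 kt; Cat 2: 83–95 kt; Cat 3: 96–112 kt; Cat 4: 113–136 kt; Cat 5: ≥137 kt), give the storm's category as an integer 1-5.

ΔP = 1009 − 906 = 103 mb.
V ≈ 5.6 × 103^0.632 = 5.6 × 18.71 ≈ 105 kt.
105 kt falls in the Category 3 band.

3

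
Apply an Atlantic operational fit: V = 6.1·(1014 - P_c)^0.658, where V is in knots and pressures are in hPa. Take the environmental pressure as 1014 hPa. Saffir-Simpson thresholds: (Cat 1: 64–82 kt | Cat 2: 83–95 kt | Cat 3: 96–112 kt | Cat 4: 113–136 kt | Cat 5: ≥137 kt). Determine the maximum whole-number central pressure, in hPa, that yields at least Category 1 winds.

978 hPa

Category 1 begins at V = 64 kt.
Required ΔP = (64/6.1)^(1/0.658) = 10.492^1.520 ≈ 35.60 hPa.
P_c ≤ 1014 − 35.60 = 978.40, so the highest integer P_c is 978 hPa.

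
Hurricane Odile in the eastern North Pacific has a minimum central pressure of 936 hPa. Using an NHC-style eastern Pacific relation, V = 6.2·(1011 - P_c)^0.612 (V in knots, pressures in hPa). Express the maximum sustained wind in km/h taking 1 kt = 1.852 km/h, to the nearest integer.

ΔP = 1011 − 936 = 75 hPa.
V ≈ 6.2 × 75^0.612 = 6.2 × 14.046 ≈ 87.082 kt.
87.082 × 1.852 ≈ 161.28 km/h → 161 km/h.

161 km/h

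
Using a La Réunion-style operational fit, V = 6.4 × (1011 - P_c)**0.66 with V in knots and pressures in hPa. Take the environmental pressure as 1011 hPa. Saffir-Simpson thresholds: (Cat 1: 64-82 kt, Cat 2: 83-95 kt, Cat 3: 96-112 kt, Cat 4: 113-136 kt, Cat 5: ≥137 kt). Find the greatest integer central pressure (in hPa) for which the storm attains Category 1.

978 hPa

Category 1 begins at V = 64 kt.
Required ΔP = (64/6.4)^(1/0.66) = 10.000^1.515 ≈ 32.75 hPa.
P_c ≤ 1011 − 32.75 = 978.25, so the highest integer P_c is 978 hPa.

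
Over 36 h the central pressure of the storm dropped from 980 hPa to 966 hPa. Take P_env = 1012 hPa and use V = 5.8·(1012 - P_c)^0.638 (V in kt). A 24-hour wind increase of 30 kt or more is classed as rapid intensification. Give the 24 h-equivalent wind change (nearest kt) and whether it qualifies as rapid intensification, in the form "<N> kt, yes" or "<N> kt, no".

9 kt, no

V₁: ΔP = 32, V ≈ 5.8 × 32^0.638 ≈ 52.93 kt.
V₂: ΔP = 46, V ≈ 5.8 × 46^0.638 ≈ 66.72 kt.
ΔV over 36 h = 13.79 kt → 24 h equivalent = 13.79 × 24/36 ≈ 9.19 kt.
9 kt < 30 kt ⇒ not rapid intensification.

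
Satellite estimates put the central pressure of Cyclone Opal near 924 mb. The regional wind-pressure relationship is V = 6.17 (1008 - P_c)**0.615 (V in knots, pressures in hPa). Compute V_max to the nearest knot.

ΔP = 1008 − 924 = 84 mb.
84^0.615 ≈ 15.256.
V ≈ 6.17 × 15.256 ≈ 94.1 kt.

94 kt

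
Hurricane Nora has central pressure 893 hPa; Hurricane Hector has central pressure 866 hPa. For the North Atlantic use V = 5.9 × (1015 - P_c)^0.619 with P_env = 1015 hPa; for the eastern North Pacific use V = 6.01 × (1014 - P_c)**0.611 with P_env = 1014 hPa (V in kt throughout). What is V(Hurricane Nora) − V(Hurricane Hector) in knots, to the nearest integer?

Hurricane Nora: ΔP = 122; V ≈ 5.9 × 122^0.619 ≈ 115.43 kt.
Hurricane Hector: ΔP = 148; V ≈ 6.01 × 148^0.611 ≈ 127.32 kt.
Difference ≈ 115.43 − 127.32 = -11.89 → -12 kt.

-12 kt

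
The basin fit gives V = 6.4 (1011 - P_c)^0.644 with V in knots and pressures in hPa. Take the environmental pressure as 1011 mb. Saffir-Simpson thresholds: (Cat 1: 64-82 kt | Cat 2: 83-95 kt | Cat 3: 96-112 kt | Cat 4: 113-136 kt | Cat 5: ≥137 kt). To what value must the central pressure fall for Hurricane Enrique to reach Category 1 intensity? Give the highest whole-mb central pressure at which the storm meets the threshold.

975 mb

Category 1 begins at V = 64 kt.
Required ΔP = (64/6.4)^(1/0.644) = 10.000^1.553 ≈ 35.71 mb.
P_c ≤ 1011 − 35.71 = 975.29, so the highest integer P_c is 975 mb.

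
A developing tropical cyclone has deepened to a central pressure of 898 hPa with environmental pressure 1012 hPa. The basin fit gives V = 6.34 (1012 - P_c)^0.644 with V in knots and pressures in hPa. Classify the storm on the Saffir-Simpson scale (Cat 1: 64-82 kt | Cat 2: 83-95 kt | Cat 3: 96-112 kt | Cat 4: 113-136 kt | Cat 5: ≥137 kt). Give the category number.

4

ΔP = 1012 − 898 = 114 hPa.
V ≈ 6.34 × 114^0.644 = 6.34 × 21.12 ≈ 134 kt.
134 kt falls in the Category 4 band.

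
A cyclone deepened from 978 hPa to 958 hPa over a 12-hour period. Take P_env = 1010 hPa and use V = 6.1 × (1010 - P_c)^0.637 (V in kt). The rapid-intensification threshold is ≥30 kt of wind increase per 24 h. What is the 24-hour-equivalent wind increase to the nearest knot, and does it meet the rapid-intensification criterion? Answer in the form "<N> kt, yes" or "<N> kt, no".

40 kt, yes

V₁: ΔP = 32, V ≈ 6.1 × 32^0.637 ≈ 55.48 kt.
V₂: ΔP = 52, V ≈ 6.1 × 52^0.637 ≈ 75.58 kt.
ΔV over 12 h = 20.10 kt → 24 h equivalent = 20.10 × 24/12 ≈ 40.20 kt.
40 kt ≥ 30 kt ⇒ rapid intensification.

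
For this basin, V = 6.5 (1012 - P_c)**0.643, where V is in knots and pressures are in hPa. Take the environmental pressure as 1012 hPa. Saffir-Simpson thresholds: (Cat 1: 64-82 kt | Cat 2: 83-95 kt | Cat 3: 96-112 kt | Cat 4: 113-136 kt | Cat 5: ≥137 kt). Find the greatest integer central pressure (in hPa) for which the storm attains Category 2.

Category 2 begins at V = 83 kt.
Required ΔP = (83/6.5)^(1/0.643) = 12.769^1.555 ≈ 52.52 hPa.
P_c ≤ 1012 − 52.52 = 959.48, so the highest integer P_c is 959 hPa.

959 hPa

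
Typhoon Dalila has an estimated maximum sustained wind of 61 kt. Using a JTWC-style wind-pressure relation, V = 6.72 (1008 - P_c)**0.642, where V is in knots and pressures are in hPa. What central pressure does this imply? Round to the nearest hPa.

ΔP = (V / 6.72)^(1/0.642) = (61/6.72)^1.558.
61/6.72 = 9.077; 9.077^1.558 ≈ 31.06 hPa.
P_c = 1008 − 31.06 = 976.94 ≈ 977 hPa.

977 hPa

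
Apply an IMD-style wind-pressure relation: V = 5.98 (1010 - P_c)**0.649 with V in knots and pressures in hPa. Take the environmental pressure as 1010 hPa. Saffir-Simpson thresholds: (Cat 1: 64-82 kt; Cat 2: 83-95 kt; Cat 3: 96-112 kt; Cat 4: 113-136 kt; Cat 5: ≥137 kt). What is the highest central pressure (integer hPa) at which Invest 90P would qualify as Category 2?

Category 2 begins at V = 83 kt.
Required ΔP = (83/5.98)^(1/0.649) = 13.880^1.541 ≈ 57.57 hPa.
P_c ≤ 1010 − 57.57 = 952.43, so the highest integer P_c is 952 hPa.

952 hPa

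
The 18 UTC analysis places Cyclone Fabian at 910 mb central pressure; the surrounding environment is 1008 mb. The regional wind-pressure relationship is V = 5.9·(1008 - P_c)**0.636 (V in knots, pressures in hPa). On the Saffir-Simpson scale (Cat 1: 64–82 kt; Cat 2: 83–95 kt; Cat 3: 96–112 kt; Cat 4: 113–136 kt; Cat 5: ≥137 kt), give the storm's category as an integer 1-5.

ΔP = 1008 − 910 = 98 mb.
V ≈ 5.9 × 98^0.636 = 5.9 × 18.47 ≈ 109 kt.
109 kt falls in the Category 3 band.

3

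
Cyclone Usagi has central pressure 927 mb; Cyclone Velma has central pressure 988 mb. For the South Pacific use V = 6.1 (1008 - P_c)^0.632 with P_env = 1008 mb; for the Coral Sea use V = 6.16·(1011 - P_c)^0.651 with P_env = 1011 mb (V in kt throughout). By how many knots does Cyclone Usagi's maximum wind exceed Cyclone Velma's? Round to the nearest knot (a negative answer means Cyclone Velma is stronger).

Cyclone Usagi: ΔP = 81; V ≈ 6.1 × 81^0.632 ≈ 98.06 kt.
Cyclone Velma: ΔP = 23; V ≈ 6.16 × 23^0.651 ≈ 47.43 kt.
Difference ≈ 98.06 − 47.43 = 50.63 → 51 kt.

51 kt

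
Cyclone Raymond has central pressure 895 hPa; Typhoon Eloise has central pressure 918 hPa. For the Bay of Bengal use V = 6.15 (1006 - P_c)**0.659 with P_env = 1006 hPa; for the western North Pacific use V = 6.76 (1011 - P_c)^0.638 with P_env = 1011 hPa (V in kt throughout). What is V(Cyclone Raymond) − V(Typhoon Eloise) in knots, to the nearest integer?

15 kt

Cyclone Raymond: ΔP = 111; V ≈ 6.15 × 111^0.659 ≈ 137.01 kt.
Typhoon Eloise: ΔP = 93; V ≈ 6.76 × 93^0.638 ≈ 121.85 kt.
Difference ≈ 137.01 − 121.85 = 15.16 → 15 kt.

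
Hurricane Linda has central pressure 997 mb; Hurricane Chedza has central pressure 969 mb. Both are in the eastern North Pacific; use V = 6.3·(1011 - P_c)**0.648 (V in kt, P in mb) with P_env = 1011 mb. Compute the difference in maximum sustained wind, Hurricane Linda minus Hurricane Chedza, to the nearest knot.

Hurricane Linda: ΔP = 14; V ≈ 6.3 × 14^0.648 ≈ 34.84 kt.
Hurricane Chedza: ΔP = 42; V ≈ 6.3 × 42^0.648 ≈ 70.99 kt.
Difference ≈ 34.84 − 70.99 = -36.15 → -36 kt.

-36 kt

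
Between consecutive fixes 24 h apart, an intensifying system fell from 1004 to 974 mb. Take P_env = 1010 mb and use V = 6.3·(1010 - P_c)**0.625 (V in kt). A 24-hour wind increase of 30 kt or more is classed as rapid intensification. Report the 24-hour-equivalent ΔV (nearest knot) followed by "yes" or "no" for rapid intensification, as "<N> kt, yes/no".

V₁: ΔP = 6, V ≈ 6.3 × 6^0.625 ≈ 19.31 kt.
V₂: ΔP = 36, V ≈ 6.3 × 36^0.625 ≈ 59.16 kt.
ΔV over 24 h = 39.85 kt → 24 h equivalent = 39.85 × 24/24 ≈ 39.85 kt.
40 kt ≥ 30 kt ⇒ rapid intensification.

40 kt, yes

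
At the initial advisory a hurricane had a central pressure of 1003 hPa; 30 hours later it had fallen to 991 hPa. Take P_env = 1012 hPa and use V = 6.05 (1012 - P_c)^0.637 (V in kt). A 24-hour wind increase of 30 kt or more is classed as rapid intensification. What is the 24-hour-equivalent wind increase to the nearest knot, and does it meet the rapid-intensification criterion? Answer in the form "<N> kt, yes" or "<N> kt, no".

14 kt, no

V₁: ΔP = 9, V ≈ 6.05 × 9^0.637 ≈ 24.52 kt.
V₂: ΔP = 21, V ≈ 6.05 × 21^0.637 ≈ 42.07 kt.
ΔV over 30 h = 17.55 kt → 24 h equivalent = 17.55 × 24/30 ≈ 14.04 kt.
14 kt < 30 kt ⇒ not rapid intensification.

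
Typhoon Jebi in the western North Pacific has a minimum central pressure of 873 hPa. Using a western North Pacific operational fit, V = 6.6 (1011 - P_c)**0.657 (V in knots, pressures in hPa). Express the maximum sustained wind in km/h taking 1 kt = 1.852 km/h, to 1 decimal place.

ΔP = 1011 − 873 = 138 hPa.
V ≈ 6.6 × 138^0.657 = 6.6 × 25.462 ≈ 168.052 kt.
168.052 × 1.852 ≈ 311.23 km/h → 311.2 km/h.

311.2 km/h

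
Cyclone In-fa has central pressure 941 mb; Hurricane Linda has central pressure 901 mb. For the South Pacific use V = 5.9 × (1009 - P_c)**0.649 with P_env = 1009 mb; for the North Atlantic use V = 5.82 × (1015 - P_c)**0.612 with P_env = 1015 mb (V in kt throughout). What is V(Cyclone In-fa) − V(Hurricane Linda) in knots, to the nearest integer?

Cyclone In-fa: ΔP = 68; V ≈ 5.9 × 68^0.649 ≈ 91.23 kt.
Hurricane Linda: ΔP = 114; V ≈ 5.82 × 114^0.612 ≈ 105.62 kt.
Difference ≈ 91.23 − 105.62 = -14.39 → -14 kt.

-14 kt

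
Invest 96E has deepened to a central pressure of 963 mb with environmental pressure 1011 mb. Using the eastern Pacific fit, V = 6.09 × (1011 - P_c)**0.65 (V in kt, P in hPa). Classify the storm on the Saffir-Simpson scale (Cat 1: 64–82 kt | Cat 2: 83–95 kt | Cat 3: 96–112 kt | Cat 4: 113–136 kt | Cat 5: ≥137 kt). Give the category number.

1

ΔP = 1011 − 963 = 48 mb.
V ≈ 6.09 × 48^0.65 = 6.09 × 12.38 ≈ 75 kt.
75 kt falls in the Category 1 band.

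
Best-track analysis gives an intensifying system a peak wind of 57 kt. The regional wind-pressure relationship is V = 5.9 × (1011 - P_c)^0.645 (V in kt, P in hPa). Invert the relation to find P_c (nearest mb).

977 mb

ΔP = (V / 5.9)^(1/0.645) = (57/5.9)^1.550.
57/5.9 = 9.661; 9.661^1.550 ≈ 33.66 mb.
P_c = 1011 − 33.66 = 977.34 ≈ 977 mb.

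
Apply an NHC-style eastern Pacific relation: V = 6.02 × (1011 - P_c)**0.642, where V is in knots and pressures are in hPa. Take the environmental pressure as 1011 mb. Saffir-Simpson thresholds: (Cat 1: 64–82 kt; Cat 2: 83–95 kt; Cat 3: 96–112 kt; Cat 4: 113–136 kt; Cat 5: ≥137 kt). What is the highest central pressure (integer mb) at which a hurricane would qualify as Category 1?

Category 1 begins at V = 64 kt.
Required ΔP = (64/6.02)^(1/0.642) = 10.631^1.558 ≈ 39.72 mb.
P_c ≤ 1011 − 39.72 = 971.28, so the highest integer P_c is 971 mb.

971 mb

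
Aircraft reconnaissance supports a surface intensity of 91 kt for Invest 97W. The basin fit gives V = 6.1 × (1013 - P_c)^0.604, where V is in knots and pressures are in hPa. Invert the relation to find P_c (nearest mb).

ΔP = (V / 6.1)^(1/0.604) = (91/6.1)^1.656.
91/6.1 = 14.918; 14.918^1.656 ≈ 87.75 mb.
P_c = 1013 − 87.75 = 925.25 ≈ 925 mb.

925 mb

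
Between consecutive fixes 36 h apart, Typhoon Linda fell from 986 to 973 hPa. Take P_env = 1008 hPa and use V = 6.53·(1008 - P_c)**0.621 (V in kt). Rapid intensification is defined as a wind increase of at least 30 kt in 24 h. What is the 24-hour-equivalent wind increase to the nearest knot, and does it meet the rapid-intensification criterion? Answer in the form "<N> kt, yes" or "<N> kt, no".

10 kt, no

V₁: ΔP = 22, V ≈ 6.53 × 22^0.621 ≈ 44.52 kt.
V₂: ΔP = 35, V ≈ 6.53 × 35^0.621 ≈ 59.40 kt.
ΔV over 36 h = 14.88 kt → 24 h equivalent = 14.88 × 24/36 ≈ 9.92 kt.
10 kt < 30 kt ⇒ not rapid intensification.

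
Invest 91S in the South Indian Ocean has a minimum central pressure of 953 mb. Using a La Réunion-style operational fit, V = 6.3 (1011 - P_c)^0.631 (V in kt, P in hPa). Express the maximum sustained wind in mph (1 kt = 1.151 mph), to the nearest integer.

94 mph

ΔP = 1011 − 953 = 58 mb.
V ≈ 6.3 × 58^0.631 = 6.3 × 12.964 ≈ 81.670 kt.
81.670 × 1.151 ≈ 94.00 mph → 94 mph.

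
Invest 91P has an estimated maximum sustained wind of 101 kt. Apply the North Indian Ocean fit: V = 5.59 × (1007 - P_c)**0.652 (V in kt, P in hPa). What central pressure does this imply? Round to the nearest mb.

ΔP = (V / 5.59)^(1/0.652) = (101/5.59)^1.534.
101/5.59 = 18.068; 18.068^1.534 ≈ 84.68 mb.
P_c = 1007 − 84.68 = 922.32 ≈ 922 mb.

922 mb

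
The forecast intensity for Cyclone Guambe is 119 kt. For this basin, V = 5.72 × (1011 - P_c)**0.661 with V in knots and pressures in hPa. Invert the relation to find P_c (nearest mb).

912 mb

ΔP = (V / 5.72)^(1/0.661) = (119/5.72)^1.513.
119/5.72 = 20.804; 20.804^1.513 ≈ 98.67 mb.
P_c = 1011 − 98.67 = 912.33 ≈ 912 mb.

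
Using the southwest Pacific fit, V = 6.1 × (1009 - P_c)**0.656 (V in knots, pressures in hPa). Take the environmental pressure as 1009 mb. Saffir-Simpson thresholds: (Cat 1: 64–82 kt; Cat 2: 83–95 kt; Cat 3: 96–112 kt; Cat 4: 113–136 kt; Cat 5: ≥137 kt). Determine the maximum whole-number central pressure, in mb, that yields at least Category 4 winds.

923 mb

Category 4 begins at V = 113 kt.
Required ΔP = (113/6.1)^(1/0.656) = 18.525^1.524 ≈ 85.61 mb.
P_c ≤ 1009 − 85.61 = 923.39, so the highest integer P_c is 923 mb.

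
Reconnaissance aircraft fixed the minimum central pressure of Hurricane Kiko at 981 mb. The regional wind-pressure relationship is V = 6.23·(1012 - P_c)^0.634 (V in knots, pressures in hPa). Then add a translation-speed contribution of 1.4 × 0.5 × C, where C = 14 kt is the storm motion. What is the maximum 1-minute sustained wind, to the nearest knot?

65 kt

ΔP = 1012 − 981 = 31 mb.
31^0.634 ≈ 8.821.
V ≈ 6.23 × 8.821 ≈ 55.0 kt.
Translation term: 1.4 × 0.5 × 14 = 9.8 kt.
Corrected V ≈ 64.8 kt → 65 kt.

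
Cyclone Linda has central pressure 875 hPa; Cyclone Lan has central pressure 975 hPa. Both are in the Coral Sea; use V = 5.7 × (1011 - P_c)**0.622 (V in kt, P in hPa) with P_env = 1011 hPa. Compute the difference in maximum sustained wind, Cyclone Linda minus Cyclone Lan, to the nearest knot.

68 kt

Cyclone Linda: ΔP = 136; V ≈ 5.7 × 136^0.622 ≈ 121.04 kt.
Cyclone Lan: ΔP = 36; V ≈ 5.7 × 36^0.622 ≈ 52.95 kt.
Difference ≈ 121.04 − 52.95 = 68.09 → 68 kt.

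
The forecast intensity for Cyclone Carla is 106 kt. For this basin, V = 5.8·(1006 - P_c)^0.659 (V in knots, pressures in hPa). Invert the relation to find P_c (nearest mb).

ΔP = (V / 5.8)^(1/0.659) = (106/5.8)^1.517.
106/5.8 = 18.276; 18.276^1.517 ≈ 82.19 mb.
P_c = 1006 − 82.19 = 923.81 ≈ 924 mb.

924 mb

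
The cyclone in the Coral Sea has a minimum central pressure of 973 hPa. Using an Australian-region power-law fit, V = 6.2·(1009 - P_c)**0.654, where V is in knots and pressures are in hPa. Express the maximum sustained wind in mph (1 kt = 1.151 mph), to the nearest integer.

ΔP = 1009 − 973 = 36 hPa.
V ≈ 6.2 × 36^0.654 = 6.2 × 10.419 ≈ 64.597 kt.
64.597 × 1.151 ≈ 74.35 mph → 74 mph.

74 mph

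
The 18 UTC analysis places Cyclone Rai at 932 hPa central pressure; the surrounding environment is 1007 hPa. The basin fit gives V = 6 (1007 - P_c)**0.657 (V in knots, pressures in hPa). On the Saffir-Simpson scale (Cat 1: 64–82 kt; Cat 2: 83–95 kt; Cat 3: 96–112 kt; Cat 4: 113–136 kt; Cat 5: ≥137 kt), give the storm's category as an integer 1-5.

3

ΔP = 1007 − 932 = 75 hPa.
V ≈ 6 × 75^0.657 = 6 × 17.06 ≈ 102 kt.
102 kt falls in the Category 3 band.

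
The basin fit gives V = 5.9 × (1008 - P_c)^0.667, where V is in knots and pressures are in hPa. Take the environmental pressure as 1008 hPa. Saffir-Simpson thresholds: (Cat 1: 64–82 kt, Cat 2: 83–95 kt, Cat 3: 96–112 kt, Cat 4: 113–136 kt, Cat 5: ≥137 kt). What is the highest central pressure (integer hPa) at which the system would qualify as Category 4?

924 hPa

Category 4 begins at V = 113 kt.
Required ΔP = (113/5.9)^(1/0.667) = 19.153^1.499 ≈ 83.63 hPa.
P_c ≤ 1008 − 83.63 = 924.37, so the highest integer P_c is 924 hPa.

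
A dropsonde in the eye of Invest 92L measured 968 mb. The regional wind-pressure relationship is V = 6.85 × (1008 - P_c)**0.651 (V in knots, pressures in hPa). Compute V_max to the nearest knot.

ΔP = 1008 − 968 = 40 mb.
40^0.651 ≈ 11.039.
V ≈ 6.85 × 11.039 ≈ 75.6 kt.

76 kt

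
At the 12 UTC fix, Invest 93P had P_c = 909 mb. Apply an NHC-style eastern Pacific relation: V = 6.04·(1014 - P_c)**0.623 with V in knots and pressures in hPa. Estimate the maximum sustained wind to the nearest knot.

ΔP = 1014 − 909 = 105 mb.
105^0.623 ≈ 18.164.
V ≈ 6.04 × 18.164 ≈ 109.7 kt.

110 kt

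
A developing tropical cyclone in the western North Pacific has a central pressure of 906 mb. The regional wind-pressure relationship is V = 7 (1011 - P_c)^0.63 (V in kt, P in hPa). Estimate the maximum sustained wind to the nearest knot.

ΔP = 1011 − 906 = 105 mb.
105^0.63 ≈ 18.765.
V ≈ 7 × 18.765 ≈ 131.4 kt.

131 kt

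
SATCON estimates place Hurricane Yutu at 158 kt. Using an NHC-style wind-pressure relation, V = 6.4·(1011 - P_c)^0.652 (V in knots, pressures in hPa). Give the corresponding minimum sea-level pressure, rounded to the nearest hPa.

874 hPa

ΔP = (V / 6.4)^(1/0.652) = (158/6.4)^1.534.
158/6.4 = 24.688; 24.688^1.534 ≈ 136.68 hPa.
P_c = 1011 − 136.68 = 874.32 ≈ 874 hPa.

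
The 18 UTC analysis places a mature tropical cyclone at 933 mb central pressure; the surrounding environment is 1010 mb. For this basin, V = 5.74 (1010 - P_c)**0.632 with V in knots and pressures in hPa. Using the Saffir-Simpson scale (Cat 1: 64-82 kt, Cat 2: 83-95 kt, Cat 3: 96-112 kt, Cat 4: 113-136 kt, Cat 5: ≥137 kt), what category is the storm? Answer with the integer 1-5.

2

ΔP = 1010 − 933 = 77 mb.
V ≈ 5.74 × 77^0.632 = 5.74 × 15.57 ≈ 89 kt.
89 kt falls in the Category 2 band.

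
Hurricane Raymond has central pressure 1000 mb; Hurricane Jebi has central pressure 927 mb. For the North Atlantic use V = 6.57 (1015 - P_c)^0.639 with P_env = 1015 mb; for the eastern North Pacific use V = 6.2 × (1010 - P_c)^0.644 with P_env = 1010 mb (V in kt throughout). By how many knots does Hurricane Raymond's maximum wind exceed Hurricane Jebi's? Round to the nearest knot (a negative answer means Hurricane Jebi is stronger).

-70 kt

Hurricane Raymond: ΔP = 15; V ≈ 6.57 × 15^0.639 ≈ 37.08 kt.
Hurricane Jebi: ΔP = 83; V ≈ 6.2 × 83^0.644 ≈ 106.73 kt.
Difference ≈ 37.08 − 106.73 = -69.65 → -70 kt.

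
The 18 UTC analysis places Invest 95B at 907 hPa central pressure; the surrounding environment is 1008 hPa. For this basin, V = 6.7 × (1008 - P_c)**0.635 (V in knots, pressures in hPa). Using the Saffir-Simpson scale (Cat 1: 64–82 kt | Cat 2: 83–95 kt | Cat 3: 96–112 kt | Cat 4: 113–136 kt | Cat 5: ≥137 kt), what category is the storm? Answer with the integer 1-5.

ΔP = 1008 − 907 = 101 hPa.
V ≈ 6.7 × 101^0.635 = 6.7 × 18.74 ≈ 126 kt.
126 kt falls in the Category 4 band.

4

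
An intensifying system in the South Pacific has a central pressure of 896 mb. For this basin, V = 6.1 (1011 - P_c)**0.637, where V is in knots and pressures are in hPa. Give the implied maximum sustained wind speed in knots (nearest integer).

125 kt

ΔP = 1011 − 896 = 115 mb.
115^0.637 ≈ 20.543.
V ≈ 6.1 × 20.543 ≈ 125.3 kt.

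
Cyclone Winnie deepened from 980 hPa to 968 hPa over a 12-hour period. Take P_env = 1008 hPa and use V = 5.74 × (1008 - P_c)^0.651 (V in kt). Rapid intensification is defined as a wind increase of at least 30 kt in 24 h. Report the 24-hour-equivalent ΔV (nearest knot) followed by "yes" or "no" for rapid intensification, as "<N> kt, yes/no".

V₁: ΔP = 28, V ≈ 5.74 × 28^0.651 ≈ 50.24 kt.
V₂: ΔP = 40, V ≈ 5.74 × 40^0.651 ≈ 63.37 kt.
ΔV over 12 h = 13.13 kt → 24 h equivalent = 13.13 × 24/12 ≈ 26.26 kt.
26 kt < 30 kt ⇒ not rapid intensification.

26 kt, no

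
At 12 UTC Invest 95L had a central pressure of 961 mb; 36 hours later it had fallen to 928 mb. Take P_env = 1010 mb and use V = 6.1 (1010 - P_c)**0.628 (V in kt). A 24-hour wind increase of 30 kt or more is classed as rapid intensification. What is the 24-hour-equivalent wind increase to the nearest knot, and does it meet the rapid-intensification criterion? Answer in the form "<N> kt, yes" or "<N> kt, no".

18 kt, no

V₁: ΔP = 49, V ≈ 6.1 × 49^0.628 ≈ 70.27 kt.
V₂: ΔP = 82, V ≈ 6.1 × 82^0.628 ≈ 97.10 kt.
ΔV over 36 h = 26.83 kt → 24 h equivalent = 26.83 × 24/36 ≈ 17.89 kt.
18 kt < 30 kt ⇒ not rapid intensification.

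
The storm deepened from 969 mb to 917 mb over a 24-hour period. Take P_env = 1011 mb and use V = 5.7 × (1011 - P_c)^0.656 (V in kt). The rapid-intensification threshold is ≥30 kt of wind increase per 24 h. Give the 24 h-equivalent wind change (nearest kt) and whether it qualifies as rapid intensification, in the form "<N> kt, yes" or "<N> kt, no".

V₁: ΔP = 42, V ≈ 5.7 × 42^0.656 ≈ 66.18 kt.
V₂: ΔP = 94, V ≈ 5.7 × 94^0.656 ≈ 112.27 kt.
ΔV over 24 h = 46.09 kt → 24 h equivalent = 46.09 × 24/24 ≈ 46.09 kt.
46 kt ≥ 30 kt ⇒ rapid intensification.

46 kt, yes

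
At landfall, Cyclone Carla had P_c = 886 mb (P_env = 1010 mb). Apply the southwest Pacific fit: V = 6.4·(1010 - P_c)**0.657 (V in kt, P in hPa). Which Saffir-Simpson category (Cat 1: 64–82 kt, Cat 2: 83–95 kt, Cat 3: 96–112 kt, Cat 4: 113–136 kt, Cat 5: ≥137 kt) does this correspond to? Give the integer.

ΔP = 1010 − 886 = 124 mb.
V ≈ 6.4 × 124^0.657 = 6.4 × 23.73 ≈ 152 kt.
152 kt falls in the Category 5 band.

5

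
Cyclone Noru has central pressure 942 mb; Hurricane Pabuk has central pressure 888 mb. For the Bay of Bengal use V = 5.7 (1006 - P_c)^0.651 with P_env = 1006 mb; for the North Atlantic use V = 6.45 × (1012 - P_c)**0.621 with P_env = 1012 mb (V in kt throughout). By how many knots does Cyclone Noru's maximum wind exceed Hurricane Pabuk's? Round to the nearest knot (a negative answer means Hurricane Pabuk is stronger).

-43 kt

Cyclone Noru: ΔP = 64; V ≈ 5.7 × 64^0.651 ≈ 85.45 kt.
Hurricane Pabuk: ΔP = 124; V ≈ 6.45 × 124^0.621 ≈ 128.70 kt.
Difference ≈ 85.45 − 128.70 = -43.25 → -43 kt.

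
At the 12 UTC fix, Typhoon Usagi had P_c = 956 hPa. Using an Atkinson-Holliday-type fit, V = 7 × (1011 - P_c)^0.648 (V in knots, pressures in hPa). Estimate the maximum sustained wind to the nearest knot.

ΔP = 1011 − 956 = 55 hPa.
55^0.648 ≈ 13.420.
V ≈ 7 × 13.420 ≈ 93.9 kt.

94 kt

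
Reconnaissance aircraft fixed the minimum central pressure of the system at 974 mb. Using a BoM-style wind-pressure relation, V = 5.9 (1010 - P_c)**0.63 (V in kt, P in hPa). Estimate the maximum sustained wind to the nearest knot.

ΔP = 1010 − 974 = 36 mb.
36^0.63 ≈ 9.560.
V ≈ 5.9 × 9.560 ≈ 56.4 kt.

56 kt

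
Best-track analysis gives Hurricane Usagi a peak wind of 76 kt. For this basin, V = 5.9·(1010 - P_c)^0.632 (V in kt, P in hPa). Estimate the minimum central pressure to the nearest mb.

953 mb

ΔP = (V / 5.9)^(1/0.632) = (76/5.9)^1.582.
76/5.9 = 12.881; 12.881^1.582 ≈ 57.05 mb.
P_c = 1010 − 57.05 = 952.95 ≈ 953 mb.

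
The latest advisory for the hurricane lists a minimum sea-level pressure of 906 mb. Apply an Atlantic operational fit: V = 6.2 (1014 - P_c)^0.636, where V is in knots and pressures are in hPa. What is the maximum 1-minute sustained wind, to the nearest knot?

122 kt

ΔP = 1014 − 906 = 108 mb.
108^0.636 ≈ 19.645.
V ≈ 6.2 × 19.645 ≈ 121.8 kt.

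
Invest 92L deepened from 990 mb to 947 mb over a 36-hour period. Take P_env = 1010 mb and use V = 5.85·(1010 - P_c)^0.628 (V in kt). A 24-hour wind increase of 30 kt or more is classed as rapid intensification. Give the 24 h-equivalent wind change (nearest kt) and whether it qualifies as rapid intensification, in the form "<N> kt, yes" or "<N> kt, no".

27 kt, no

V₁: ΔP = 20, V ≈ 5.85 × 20^0.628 ≈ 38.39 kt.
V₂: ΔP = 63, V ≈ 5.85 × 63^0.628 ≈ 78.91 kt.
ΔV over 36 h = 40.52 kt → 24 h equivalent = 40.52 × 24/36 ≈ 27.01 kt.
27 kt < 30 kt ⇒ not rapid intensification.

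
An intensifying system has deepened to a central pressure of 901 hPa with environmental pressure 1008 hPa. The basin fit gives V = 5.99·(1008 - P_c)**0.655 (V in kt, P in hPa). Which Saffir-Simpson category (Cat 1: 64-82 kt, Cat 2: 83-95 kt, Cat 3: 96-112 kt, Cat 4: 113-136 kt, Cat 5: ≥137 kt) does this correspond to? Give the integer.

4

ΔP = 1008 − 901 = 107 hPa.
V ≈ 5.99 × 107^0.655 = 5.99 × 21.34 ≈ 128 kt.
128 kt falls in the Category 4 band.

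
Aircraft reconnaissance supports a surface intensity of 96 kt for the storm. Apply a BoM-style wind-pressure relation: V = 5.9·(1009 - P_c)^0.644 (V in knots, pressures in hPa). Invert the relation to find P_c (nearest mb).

ΔP = (V / 5.9)^(1/0.644) = (96/5.9)^1.553.
96/5.9 = 16.271; 16.271^1.553 ≈ 76.05 mb.
P_c = 1009 − 76.05 = 932.95 ≈ 933 mb.

933 mb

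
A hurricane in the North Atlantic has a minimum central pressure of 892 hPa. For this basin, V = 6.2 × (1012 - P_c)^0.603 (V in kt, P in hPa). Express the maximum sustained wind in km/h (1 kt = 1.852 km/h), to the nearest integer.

206 km/h

ΔP = 1012 − 892 = 120 hPa.
V ≈ 6.2 × 120^0.603 = 6.2 × 17.937 ≈ 111.208 kt.
111.208 × 1.852 ≈ 205.96 km/h → 206 km/h.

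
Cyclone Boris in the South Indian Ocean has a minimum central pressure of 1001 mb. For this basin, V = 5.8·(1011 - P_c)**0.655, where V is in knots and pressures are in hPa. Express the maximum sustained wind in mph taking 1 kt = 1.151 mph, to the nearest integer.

ΔP = 1011 − 1001 = 10 mb.
V ≈ 5.8 × 10^0.655 = 5.8 × 4.519 ≈ 26.208 kt.
26.208 × 1.151 ≈ 30.16 mph → 30 mph.

30 mph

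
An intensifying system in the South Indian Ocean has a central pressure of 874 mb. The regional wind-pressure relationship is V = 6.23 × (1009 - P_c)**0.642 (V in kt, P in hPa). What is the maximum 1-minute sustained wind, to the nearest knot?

145 kt

ΔP = 1009 − 874 = 135 mb.
135^0.642 ≈ 23.317.
V ≈ 6.23 × 23.317 ≈ 145.3 kt.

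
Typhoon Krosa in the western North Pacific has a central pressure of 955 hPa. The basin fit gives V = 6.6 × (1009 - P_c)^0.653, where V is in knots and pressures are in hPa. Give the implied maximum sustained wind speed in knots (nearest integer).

ΔP = 1009 − 955 = 54 hPa.
54^0.653 ≈ 13.529.
V ≈ 6.6 × 13.529 ≈ 89.3 kt.

89 kt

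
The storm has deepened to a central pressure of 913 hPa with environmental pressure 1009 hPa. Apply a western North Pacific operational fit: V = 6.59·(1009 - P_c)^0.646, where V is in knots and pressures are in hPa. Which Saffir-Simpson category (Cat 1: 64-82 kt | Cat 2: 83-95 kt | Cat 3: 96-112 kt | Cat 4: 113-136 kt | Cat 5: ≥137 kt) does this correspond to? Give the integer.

4

ΔP = 1009 − 913 = 96 hPa.
V ≈ 6.59 × 96^0.646 = 6.59 × 19.08 ≈ 126 kt.
126 kt falls in the Category 4 band.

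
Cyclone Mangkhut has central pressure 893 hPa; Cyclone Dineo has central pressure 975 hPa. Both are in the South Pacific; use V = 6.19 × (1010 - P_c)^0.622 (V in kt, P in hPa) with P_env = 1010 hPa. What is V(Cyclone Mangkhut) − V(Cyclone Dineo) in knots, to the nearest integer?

63 kt

Cyclone Mangkhut: ΔP = 117; V ≈ 6.19 × 117^0.622 ≈ 119.70 kt.
Cyclone Dineo: ΔP = 35; V ≈ 6.19 × 35^0.622 ≈ 56.51 kt.
Difference ≈ 119.70 − 56.51 = 63.19 → 63 kt.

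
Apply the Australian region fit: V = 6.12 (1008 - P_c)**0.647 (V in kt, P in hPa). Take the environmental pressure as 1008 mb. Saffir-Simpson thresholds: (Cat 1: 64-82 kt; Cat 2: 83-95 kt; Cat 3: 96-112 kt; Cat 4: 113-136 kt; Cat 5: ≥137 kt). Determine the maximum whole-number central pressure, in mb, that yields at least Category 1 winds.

970 mb

Category 1 begins at V = 64 kt.
Required ΔP = (64/6.12)^(1/0.647) = 10.458^1.546 ≈ 37.64 mb.
P_c ≤ 1008 − 37.64 = 970.36, so the highest integer P_c is 970 mb.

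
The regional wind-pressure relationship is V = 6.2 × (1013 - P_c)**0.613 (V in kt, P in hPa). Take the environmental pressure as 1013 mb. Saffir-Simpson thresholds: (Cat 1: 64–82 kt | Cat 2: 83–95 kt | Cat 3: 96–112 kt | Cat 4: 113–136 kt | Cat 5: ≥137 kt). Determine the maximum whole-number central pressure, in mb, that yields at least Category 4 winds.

Category 4 begins at V = 113 kt.
Required ΔP = (113/6.2)^(1/0.613) = 18.226^1.631 ≈ 113.92 mb.
P_c ≤ 1013 − 113.92 = 899.08, so the highest integer P_c is 899 mb.

899 mb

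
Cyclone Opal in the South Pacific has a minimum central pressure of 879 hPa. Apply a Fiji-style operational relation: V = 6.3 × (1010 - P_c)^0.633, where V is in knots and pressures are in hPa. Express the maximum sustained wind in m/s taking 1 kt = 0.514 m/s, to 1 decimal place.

70.9 m/s

ΔP = 1010 − 879 = 131 hPa.
V ≈ 6.3 × 131^0.633 = 6.3 × 21.889 ≈ 137.903 kt.
137.903 × 0.514 ≈ 70.88 m/s → 70.9 m/s.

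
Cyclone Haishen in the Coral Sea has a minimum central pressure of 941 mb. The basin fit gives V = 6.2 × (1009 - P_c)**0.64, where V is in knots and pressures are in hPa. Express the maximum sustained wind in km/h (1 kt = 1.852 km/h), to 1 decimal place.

170.9 km/h

ΔP = 1009 − 941 = 68 mb.
V ≈ 6.2 × 68^0.64 = 6.2 × 14.887 ≈ 92.299 kt.
92.299 × 1.852 ≈ 170.94 km/h → 170.9 km/h.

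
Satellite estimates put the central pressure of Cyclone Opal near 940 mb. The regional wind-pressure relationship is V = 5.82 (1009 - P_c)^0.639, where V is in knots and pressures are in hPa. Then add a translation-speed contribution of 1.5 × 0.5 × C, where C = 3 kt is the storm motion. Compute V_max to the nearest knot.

ΔP = 1009 − 940 = 69 mb.
69^0.639 ≈ 14.963.
V ≈ 5.82 × 14.963 ≈ 87.1 kt.
Translation term: 1.5 × 0.5 × 3 = 2.25 kt.
Corrected V ≈ 89.35 kt → 89 kt.

89 kt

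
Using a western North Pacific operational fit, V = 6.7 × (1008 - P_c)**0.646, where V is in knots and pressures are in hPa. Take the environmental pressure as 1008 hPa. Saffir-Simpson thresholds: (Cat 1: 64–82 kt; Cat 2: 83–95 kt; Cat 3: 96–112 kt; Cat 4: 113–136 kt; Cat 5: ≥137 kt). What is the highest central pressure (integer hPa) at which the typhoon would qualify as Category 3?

946 hPa

Category 3 begins at V = 96 kt.
Required ΔP = (96/6.7)^(1/0.646) = 14.328^1.548 ≈ 61.63 hPa.
P_c ≤ 1008 − 61.63 = 946.37, so the highest integer P_c is 946 hPa.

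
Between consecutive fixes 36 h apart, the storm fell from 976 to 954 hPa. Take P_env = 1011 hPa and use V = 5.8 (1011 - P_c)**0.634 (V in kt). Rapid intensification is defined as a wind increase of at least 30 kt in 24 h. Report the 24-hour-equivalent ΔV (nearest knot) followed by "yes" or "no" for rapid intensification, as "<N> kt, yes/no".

13 kt, no

V₁: ΔP = 35, V ≈ 5.8 × 35^0.634 ≈ 55.25 kt.
V₂: ΔP = 57, V ≈ 5.8 × 57^0.634 ≈ 75.28 kt.
ΔV over 36 h = 20.03 kt → 24 h equivalent = 20.03 × 24/36 ≈ 13.35 kt.
13 kt < 30 kt ⇒ not rapid intensification.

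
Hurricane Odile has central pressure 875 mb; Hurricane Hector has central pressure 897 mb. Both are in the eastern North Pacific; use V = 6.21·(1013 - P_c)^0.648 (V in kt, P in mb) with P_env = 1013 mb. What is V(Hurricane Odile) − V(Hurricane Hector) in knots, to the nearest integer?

16 kt

Hurricane Odile: ΔP = 138; V ≈ 6.21 × 138^0.648 ≈ 151.26 kt.
Hurricane Hector: ΔP = 116; V ≈ 6.21 × 116^0.648 ≈ 135.16 kt.
Difference ≈ 151.26 − 135.16 = 16.10 → 16 kt.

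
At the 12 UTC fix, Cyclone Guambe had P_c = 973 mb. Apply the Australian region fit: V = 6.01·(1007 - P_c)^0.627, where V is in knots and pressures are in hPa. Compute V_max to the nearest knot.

ΔP = 1007 − 973 = 34 mb.
34^0.627 ≈ 9.125.
V ≈ 6.01 × 9.125 ≈ 54.8 kt.

55 kt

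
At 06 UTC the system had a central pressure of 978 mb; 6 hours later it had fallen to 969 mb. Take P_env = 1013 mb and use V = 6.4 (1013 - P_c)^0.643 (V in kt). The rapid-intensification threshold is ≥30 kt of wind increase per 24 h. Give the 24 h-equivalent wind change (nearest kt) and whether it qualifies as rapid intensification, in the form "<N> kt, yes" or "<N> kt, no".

V₁: ΔP = 35, V ≈ 6.4 × 35^0.643 ≈ 62.95 kt.
V₂: ΔP = 44, V ≈ 6.4 × 44^0.643 ≈ 72.93 kt.
ΔV over 6 h = 9.98 kt → 24 h equivalent = 9.98 × 24/6 ≈ 39.92 kt.
40 kt ≥ 30 kt ⇒ rapid intensification.

40 kt, yes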